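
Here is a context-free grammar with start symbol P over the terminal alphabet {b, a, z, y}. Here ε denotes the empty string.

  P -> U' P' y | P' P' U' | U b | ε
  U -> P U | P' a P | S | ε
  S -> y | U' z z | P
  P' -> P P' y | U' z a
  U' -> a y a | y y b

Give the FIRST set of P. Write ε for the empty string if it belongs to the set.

FIRST(U') = {a, y}
FIRST(P) = {ε, a, b, y}  (via U' P' y, P' P' U', U b)
FIRST(S) = {ε, a, b, y}  (via U' z z, P)
FIRST(P') = {a, b, y}  (via P P' y, U' z a)
FIRST(U) = {ε, a, b, y}  (via P U, P' a P, S)

{ε, a, b, y}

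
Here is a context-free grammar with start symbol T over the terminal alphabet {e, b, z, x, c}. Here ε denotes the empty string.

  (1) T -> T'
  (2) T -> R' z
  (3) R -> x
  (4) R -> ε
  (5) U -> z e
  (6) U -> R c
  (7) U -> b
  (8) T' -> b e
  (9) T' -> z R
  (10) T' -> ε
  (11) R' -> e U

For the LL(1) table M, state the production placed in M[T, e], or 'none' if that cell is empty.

T -> R' z

FIRST(R): from R->x we get {x}; from R->ε we get {ε}. So FIRST(R) = {ε, x}.
FIRST(T'): from T'->b e we get {b}; from T'->z R we get {z}; from T'->ε we get {ε}. So FIRST(T') = {ε, b, z}.
FIRST(R'): from R'->e U we get {e}. So FIRST(R') = {e}.
FIRST(T): from T->T' we get {ε, b, z}; from T->R' z we get {e}. So FIRST(T) = {ε, b, e, z}.
FIRST(U): from U->z e we get {z}; from U->R c we get {c, x}; from U->b we get {b}. So FIRST(U) = {b, c, x, z}.
FOLLOW(T) includes $ since T is the start symbol.
FOLLOW(T): T appears on no right-hand side. Thus FOLLOW(T) = {$}.
For T -> T': FIRST(T') = {ε, b, z}, so it goes in M[T, t] for t ∈ {b, z}; since ε ∈ FIRST, also for every t ∈ FOLLOW(T) = {$}.
For T -> R' z: FIRST(R' z) = {e}, so it goes in M[T, t] for t ∈ {e}.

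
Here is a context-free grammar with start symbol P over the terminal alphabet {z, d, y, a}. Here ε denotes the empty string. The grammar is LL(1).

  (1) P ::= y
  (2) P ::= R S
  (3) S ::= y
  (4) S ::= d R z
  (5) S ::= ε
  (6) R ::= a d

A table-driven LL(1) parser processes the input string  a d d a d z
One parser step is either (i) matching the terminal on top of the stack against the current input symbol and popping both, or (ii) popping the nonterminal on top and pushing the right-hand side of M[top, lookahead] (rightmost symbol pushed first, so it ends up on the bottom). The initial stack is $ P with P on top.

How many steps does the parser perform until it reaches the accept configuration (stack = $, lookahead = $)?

10

step 1: stack=$ P  input=a d d a d z $  — expand P ::= R S
step 2: stack=$ S R  input=a d d a d z $  — expand R ::= a d
step 3: stack=$ S d a  input=a d d a d z $  — match a
step 4: stack=$ S d  input=d d a d z $  — match d
step 5: stack=$ S  input=d a d z $  — expand S ::= d R z
step 6: stack=$ z R d  input=d a d z $  — match d
step 7: stack=$ z R  input=a d z $  — expand R ::= a d
step 8: stack=$ z d a  input=a d z $  — match a
step 9: stack=$ z d  input=d z $  — match d
step 10: stack=$ z  input=z $  — match z
Accept reached after 10 steps.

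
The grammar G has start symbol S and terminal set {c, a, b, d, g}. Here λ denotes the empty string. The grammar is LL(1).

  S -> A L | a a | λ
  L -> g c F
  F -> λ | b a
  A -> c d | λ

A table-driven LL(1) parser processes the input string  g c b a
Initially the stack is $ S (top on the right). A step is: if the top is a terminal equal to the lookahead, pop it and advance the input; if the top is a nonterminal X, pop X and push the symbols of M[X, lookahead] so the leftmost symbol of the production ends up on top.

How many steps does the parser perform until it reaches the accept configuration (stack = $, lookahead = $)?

8

step 1: stack=$ S  input=g c b a $  — expand S -> A L
step 2: stack=$ L A  input=g c b a $  — expand A -> λ
step 3: stack=$ L  input=g c b a $  — expand L -> g c F
step 4: stack=$ F c g  input=g c b a $  — match g
step 5: stack=$ F c  input=c b a $  — match c
step 6: stack=$ F  input=b a $  — expand F -> b a
step 7: stack=$ a b  input=b a $  — match b
step 8: stack=$ a  input=a $  — match a
Accept reached after 8 steps.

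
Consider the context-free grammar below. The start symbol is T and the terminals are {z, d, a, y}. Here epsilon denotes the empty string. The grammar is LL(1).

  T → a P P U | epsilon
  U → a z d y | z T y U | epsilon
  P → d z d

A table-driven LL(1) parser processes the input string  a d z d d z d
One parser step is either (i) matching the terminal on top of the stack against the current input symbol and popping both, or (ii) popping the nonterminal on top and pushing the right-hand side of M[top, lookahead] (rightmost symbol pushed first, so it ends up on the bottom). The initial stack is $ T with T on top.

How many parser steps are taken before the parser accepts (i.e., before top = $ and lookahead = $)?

      Stack        Input            Action
   1  $ T          a d z d d z d $  expand T → a P P U
   2  $ U P P a    a d z d d z d $  match a
   3  $ U P P      d z d d z d $    expand P → d z d
   4  $ U P d z d  d z d d z d $    match d
   5  $ U P d z    z d d z d $      match z
   6  $ U P d      d d z d $        match d
   7  $ U P        d z d $          expand P → d z d
   8  $ U d z d    d z d $          match d
   9  $ U d z      z d $            match z
  10  $ U d        d $              match d
  11  $ U          $                expand U → epsilon
Accept reached after 11 steps.

11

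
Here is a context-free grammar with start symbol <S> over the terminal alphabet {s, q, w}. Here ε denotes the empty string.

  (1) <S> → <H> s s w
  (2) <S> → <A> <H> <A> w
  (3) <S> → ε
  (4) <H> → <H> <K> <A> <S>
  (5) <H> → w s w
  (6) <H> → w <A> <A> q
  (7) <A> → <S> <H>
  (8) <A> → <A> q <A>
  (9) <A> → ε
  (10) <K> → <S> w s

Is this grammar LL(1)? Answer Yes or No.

FIRST(<S>) = {ε, q, w}
FIRST(<H>) = {w}
FIRST(<A>) = {ε, q, w}
FIRST(<K>) = {q, w}
FOLLOW(<S>) = {$, q, s, w}
FOLLOW(<H>) = {q, s, w}
FOLLOW(<A>) = {q, s, w}
FOLLOW(<K>) = {q, s, w}
Cell M[<A>, q] receives both <A> → <S> <H> and <A> → <A> q <A> and <A> → ε — the grammar is not LL(1).

No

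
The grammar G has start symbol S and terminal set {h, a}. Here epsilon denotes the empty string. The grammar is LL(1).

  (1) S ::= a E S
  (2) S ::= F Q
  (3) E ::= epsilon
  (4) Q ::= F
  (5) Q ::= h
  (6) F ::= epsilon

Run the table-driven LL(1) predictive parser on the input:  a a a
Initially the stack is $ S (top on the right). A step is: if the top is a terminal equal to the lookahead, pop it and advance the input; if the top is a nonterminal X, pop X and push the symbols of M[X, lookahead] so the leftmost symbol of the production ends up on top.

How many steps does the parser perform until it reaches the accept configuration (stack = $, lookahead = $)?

      Stack    Input    Action
   1  $ S      a a a $  expand S ::= a E S
   2  $ S E a  a a a $  match a
   3  $ S E    a a $    expand E ::= epsilon
   4  $ S      a a $    expand S ::= a E S
   5  $ S E a  a a $    match a
   6  $ S E    a $      expand E ::= epsilon
   7  $ S      a $      expand S ::= a E S
   8  $ S E a  a $      match a
   9  $ S E    $        expand E ::= epsilon
  10  $ S      $        expand S ::= F Q
  11  $ Q F    $        expand F ::= epsilon
  12  $ Q      $        expand Q ::= F
  13  $ F      $        expand F ::= epsilon
Accept reached after 13 steps.

13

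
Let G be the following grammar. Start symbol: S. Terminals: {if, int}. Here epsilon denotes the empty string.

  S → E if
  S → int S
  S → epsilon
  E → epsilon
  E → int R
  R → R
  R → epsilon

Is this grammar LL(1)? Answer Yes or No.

FIRST(S) = {epsilon, if, int}
FIRST(E) = {epsilon, int}
FIRST(R) = {epsilon}
FOLLOW(S) = {$}
FOLLOW(E) = {if}
FOLLOW(R) = {if}
Cell M[R, if] receives both R → R and R → epsilon — the grammar is not LL(1).

No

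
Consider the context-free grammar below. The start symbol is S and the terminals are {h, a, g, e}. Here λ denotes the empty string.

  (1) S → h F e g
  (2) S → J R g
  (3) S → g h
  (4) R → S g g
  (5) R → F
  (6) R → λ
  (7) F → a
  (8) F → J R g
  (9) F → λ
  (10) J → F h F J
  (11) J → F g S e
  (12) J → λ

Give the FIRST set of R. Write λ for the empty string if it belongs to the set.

FIRST(S) = {a, g, h}  (via J R g)
FIRST(R) = {λ, a, g, h}  (via S g g, F)
FIRST(F) = {λ, a, g, h}  (via J R g)
FIRST(J) = {λ, a, g, h}  (via F h F J, F g S e)

{λ, a, g, h}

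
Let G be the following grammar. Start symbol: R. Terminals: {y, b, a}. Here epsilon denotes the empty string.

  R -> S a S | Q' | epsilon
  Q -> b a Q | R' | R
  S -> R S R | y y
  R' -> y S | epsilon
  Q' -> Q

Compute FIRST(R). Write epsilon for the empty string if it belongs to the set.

{epsilon, b, y}

FIRST(R'): from R'->y S we get {y}; from R'->epsilon we get {epsilon}. So FIRST(R') = {epsilon, y}.
FIRST(R): from R->S a S we get {b, y}; from R->Q' we get {epsilon, b, y}; from R->epsilon we get {epsilon}. So FIRST(R) = {epsilon, b, y}.
FIRST(Q): from Q->b a Q we get {b}; from Q->R' we get {epsilon, y}; from Q->R we get {epsilon, b, y}. So FIRST(Q) = {epsilon, b, y}.
FIRST(S): from S->R S R we get {b, y}; from S->y y we get {y}. So FIRST(S) = {b, y}.
FIRST(Q'): from Q'->Q we get {epsilon, b, y}. So FIRST(Q') = {epsilon, b, y}.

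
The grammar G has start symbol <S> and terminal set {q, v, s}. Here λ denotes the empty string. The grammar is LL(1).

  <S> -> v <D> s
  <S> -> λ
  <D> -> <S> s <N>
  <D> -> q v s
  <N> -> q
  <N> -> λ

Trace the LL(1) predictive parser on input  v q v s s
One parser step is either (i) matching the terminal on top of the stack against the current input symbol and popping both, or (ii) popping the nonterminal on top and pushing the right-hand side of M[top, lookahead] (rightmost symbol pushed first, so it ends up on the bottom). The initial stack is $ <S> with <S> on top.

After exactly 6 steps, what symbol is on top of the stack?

     Stack      Input        Action
  1  $ <S>      v q v s s $  expand <S> -> v <D> s
  2  $ s <D> v  v q v s s $  match v
  3  $ s <D>    q v s s $    expand <D> -> q v s
  4  $ s s v q  q v s s $    match q
  5  $ s s v    v s s $      match v
  6  $ s s      s s $        match s
Stack after step 6: $ s (top = s).

s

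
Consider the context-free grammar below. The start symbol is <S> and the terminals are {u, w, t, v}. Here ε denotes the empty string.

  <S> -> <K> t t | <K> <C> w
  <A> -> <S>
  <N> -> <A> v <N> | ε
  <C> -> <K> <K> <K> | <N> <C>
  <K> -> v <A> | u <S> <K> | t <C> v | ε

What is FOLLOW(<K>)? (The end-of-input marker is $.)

FIRST(<K>) = {ε, t, u, v}
FIRST(<S>) = {t, u, v, w}  (via <K> t t, <K> <C> w)
FIRST(<A>) = {t, u, v, w}  (via <S>)
FIRST(<N>) = {ε, t, u, v, w}  (via <A> v <N>)
FIRST(<C>) = {ε, t, u, v, w}  (via <K> <K> <K>, <N> <C>)
FOLLOW(<S>) includes $ since <S> is the start symbol.
FOLLOW(<C>): in <S>-><K> <C> w, <C> is followed by w with FIRST {w}; in <C>-><N> <C>, the suffix after <C> is empty (adds nothing new); in <K>->t <C> v, <C> is followed by v with FIRST {v}. Thus FOLLOW(<C>) = {v, w}.
FOLLOW(<N>): in <N>-><A> v <N>, the suffix after <N> is empty (adds nothing new); in <C>-><N> <C>, <N> is followed by <C> with FIRST {ε, t, u, v, w}; in <C>-><N> <C>, the suffix after <N> is nullable, so FOLLOW(<N>) ⊇ FOLLOW(<C>) = {v, w}. Thus FOLLOW(<N>) = {t, u, v, w}.
FOLLOW(<K>): in <S>-><K> t t, <K> is followed by t t with FIRST {t}; in <S>-><K> <C> w, <K> is followed by <C> w with FIRST {t, u, v, w}; in <C>-><K> <K> <K> (occurrence 1), <K> is followed by <K> <K> with FIRST {ε, t, u, v}; in <C>-><K> <K> <K> (occurrence 1), the suffix after <K> is nullable, so FOLLOW(<K>) ⊇ FOLLOW(<C>) = {v, w}; in <C>-><K> <K> <K> (occurrence 2), <K> is followed by <K> with FIRST {ε, t, u, v}; in <C>-><K> <K> <K> (occurrence 2), the suffix after <K> is nullable, so FOLLOW(<K>) ⊇ FOLLOW(<C>) = {v, w}; in <C>-><K> <K> <K> (occurrence 3), the suffix after <K> is empty, so FOLLOW(<K>) ⊇ FOLLOW(<C>) = {v, w}; in <K>->u <S> <K>, the suffix after <K> is empty (adds nothing new). Thus FOLLOW(<K>) = {t, u, v, w}.
FOLLOW(<A>): in <N>-><A> v <N>, <A> is followed by v <N> with FIRST {v}; in <K>->v <A>, the suffix after <A> is empty, so FOLLOW(<A>) ⊇ FOLLOW(<K>) = {t, u, v, w}. Thus FOLLOW(<A>) = {t, u, v, w}.
FOLLOW(<S>): in <A>-><S>, the suffix after <S> is empty, so FOLLOW(<S>) ⊇ FOLLOW(<A>) = {t, u, v, w}; in <K>->u <S> <K>, <S> is followed by <K> with FIRST {ε, t, u, v}; in <K>->u <S> <K>, the suffix after <S> is nullable, so FOLLOW(<S>) ⊇ FOLLOW(<K>) = {t, u, v, w}. Thus FOLLOW(<S>) = {$, t, u, v, w}.

{t, u, v, w}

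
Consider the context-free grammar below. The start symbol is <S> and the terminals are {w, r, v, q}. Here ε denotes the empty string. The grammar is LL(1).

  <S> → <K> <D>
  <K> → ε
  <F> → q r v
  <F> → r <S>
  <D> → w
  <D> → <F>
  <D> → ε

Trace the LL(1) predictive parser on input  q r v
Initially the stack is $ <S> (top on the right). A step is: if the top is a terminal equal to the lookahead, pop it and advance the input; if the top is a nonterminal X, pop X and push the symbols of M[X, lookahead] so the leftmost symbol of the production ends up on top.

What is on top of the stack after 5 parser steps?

     Stack      Input    Action
  1  $ <S>      q r v $  expand <S> → <K> <D>
  2  $ <D> <K>  q r v $  expand <K> → ε
  3  $ <D>      q r v $  expand <D> → <F>
  4  $ <F>      q r v $  expand <F> → q r v
  5  $ v r q    q r v $  match q
Stack after step 5: $ v r (top = r).

r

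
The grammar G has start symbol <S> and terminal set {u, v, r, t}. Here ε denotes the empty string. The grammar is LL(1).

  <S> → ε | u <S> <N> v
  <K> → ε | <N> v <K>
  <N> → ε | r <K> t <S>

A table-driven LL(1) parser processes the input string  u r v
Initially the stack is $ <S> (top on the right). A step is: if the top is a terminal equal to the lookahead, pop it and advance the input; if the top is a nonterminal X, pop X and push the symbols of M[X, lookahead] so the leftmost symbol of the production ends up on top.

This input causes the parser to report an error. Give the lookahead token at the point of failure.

step 1: stack=$ <S>  input=u r v $  — expand <S> → u <S> <N> v
step 2: stack=$ v <N> <S> u  input=u r v $  — match u
step 3: stack=$ v <N> <S>  input=r v $  — expand <S> → ε
step 4: stack=$ v <N>  input=r v $  — expand <N> → r <K> t <S>
step 5: stack=$ v <S> t <K> r  input=r v $  — match r
step 6: stack=$ v <S> t <K>  input=v $  — expand <K> → <N> v <K>
step 7: stack=$ v <S> t <K> v <N>  input=v $  — expand <N> → ε
step 8: stack=$ v <S> t <K> v  input=v $  — match v
step 9: stack=$ v <S> t <K>  input=$  — error: M[<K>, $] is empty

$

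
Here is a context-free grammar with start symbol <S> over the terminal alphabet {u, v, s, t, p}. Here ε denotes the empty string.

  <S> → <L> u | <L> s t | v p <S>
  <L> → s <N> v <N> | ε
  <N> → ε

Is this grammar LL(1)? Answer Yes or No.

No

FIRST(<S>) = {s, u, v}
FIRST(<L>) = {ε, s}
FIRST(<N>) = {ε}
FOLLOW(<S>) = {$}
FOLLOW(<L>) = {s, u}
FOLLOW(<N>) = {s, u, v}
Cell M[<L>, s] receives both <L> → s <N> v <N> and <L> → ε — the grammar is not LL(1).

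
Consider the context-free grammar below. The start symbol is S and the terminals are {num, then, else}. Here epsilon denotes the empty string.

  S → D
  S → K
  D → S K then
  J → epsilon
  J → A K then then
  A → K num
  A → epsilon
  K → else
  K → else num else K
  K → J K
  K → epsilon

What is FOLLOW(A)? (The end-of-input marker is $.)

FIRST(S) = {epsilon, else, num, then}  (via D, K)
FIRST(D) = {else, num, then}  (via S K then)
FIRST(J) = {epsilon, else, num, then}  (via A K then then)
FIRST(K) = {epsilon, else, num, then}  (via J K)
FIRST(A) = {epsilon, else, num, then}  (via K num)
FOLLOW(S) includes $ since S is the start symbol.
FOLLOW(S): in D→S K then, S is followed by K then with FIRST {else, num, then}. Thus FOLLOW(S) = {$, else, num, then}.
FOLLOW(D): in S→D, the suffix after D is empty, so FOLLOW(D) ⊇ FOLLOW(S) = {$, else, num, then}. Thus FOLLOW(D) = {$, else, num, then}.
FOLLOW(A): in J→A K then then, A is followed by K then then with FIRST {else, num, then}. Thus FOLLOW(A) = {else, num, then}.
FOLLOW(K): in S→K, the suffix after K is empty, so FOLLOW(K) ⊇ FOLLOW(S) = {$, else, num, then}; in D→S K then, K is followed by then with FIRST {then}; in J→A K then then, K is followed by then then with FIRST {then}; in A→K num, K is followed by num with FIRST {num}; in K→else num else K, the suffix after K is empty (adds nothing new); in K→J K, the suffix after K is empty (adds nothing new). Thus FOLLOW(K) = {$, else, num, then}.
FOLLOW(J): in K→J K, J is followed by K with FIRST {epsilon, else, num, then}; in K→J K, the suffix after J is nullable, so FOLLOW(J) ⊇ FOLLOW(K) = {$, else, num, then}. Thus FOLLOW(J) = {$, else, num, then}.

{else, num, then}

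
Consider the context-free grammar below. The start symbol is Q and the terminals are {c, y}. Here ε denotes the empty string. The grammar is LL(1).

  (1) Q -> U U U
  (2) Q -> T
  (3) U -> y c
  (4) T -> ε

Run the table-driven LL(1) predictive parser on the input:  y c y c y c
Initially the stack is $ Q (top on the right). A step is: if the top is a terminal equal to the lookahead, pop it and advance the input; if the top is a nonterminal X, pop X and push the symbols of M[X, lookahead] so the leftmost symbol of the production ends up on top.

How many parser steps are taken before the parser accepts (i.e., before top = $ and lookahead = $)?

step 1: stack=$ Q  input=y c y c y c $  — expand Q -> U U U
step 2: stack=$ U U U  input=y c y c y c $  — expand U -> y c
step 3: stack=$ U U c y  input=y c y c y c $  — match y
step 4: stack=$ U U c  input=c y c y c $  — match c
step 5: stack=$ U U  input=y c y c $  — expand U -> y c
step 6: stack=$ U c y  input=y c y c $  — match y
step 7: stack=$ U c  input=c y c $  — match c
step 8: stack=$ U  input=y c $  — expand U -> y c
step 9: stack=$ c y  input=y c $  — match y
step 10: stack=$ c  input=c $  — match c
Accept reached after 10 steps.

10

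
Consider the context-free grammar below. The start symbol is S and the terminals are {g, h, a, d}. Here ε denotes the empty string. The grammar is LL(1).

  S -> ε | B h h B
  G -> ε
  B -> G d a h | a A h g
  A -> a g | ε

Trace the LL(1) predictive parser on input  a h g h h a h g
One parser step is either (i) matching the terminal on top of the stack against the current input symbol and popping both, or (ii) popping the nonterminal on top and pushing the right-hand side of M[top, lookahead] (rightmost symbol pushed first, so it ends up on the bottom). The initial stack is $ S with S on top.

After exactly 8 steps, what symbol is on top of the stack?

B

step 1: stack=$ S  input=a h g h h a h g $  — expand S -> B h h B
step 2: stack=$ B h h B  input=a h g h h a h g $  — expand B -> a A h g
step 3: stack=$ B h h g h A a  input=a h g h h a h g $  — match a
step 4: stack=$ B h h g h A  input=h g h h a h g $  — expand A -> ε
step 5: stack=$ B h h g h  input=h g h h a h g $  — match h
step 6: stack=$ B h h g  input=g h h a h g $  — match g
step 7: stack=$ B h h  input=h h a h g $  — match h
step 8: stack=$ B h  input=h a h g $  — match h
Stack after step 8: $ B (top = B).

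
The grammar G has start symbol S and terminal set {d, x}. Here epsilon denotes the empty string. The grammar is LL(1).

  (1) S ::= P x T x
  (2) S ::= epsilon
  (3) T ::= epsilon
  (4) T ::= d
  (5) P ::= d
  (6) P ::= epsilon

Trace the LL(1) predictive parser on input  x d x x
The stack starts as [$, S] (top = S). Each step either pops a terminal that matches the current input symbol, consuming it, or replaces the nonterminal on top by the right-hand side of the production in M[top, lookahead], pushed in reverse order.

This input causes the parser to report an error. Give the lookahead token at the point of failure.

     Stack      Input      Action
  1  $ S        x d x x $  expand S ::= P x T x
  2  $ x T x P  x d x x $  expand P ::= epsilon
  3  $ x T x    x d x x $  match x
  4  $ x T      d x x $    expand T ::= d
  5  $ x d      d x x $    match d
  6  $ x        x x $      match x
  7  $          x $        error: stack empty but input remains

x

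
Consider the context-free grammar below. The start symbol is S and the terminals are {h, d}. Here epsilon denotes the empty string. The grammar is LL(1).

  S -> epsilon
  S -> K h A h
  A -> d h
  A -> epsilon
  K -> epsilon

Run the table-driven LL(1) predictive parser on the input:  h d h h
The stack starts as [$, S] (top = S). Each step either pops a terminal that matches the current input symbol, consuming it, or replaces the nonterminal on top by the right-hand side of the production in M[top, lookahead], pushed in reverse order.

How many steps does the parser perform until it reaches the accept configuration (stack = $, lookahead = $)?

     Stack      Input      Action
  1  $ S        h d h h $  expand S -> K h A h
  2  $ h A h K  h d h h $  expand K -> epsilon
  3  $ h A h    h d h h $  match h
  4  $ h A      d h h $    expand A -> d h
  5  $ h h d    d h h $    match d
  6  $ h h      h h $      match h
  7  $ h        h $        match h
Accept reached after 7 steps.

7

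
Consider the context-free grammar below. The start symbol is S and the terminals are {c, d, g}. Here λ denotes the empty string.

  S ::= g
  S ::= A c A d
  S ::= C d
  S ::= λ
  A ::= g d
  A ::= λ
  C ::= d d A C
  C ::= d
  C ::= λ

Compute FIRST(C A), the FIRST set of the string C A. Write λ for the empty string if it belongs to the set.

FIRST(A): from A::=g d we get {g}; from A::=λ we get {λ}. So FIRST(A) = {λ, g}.
FIRST(C): from C::=d d A C we get {d}; from C::=d we get {d}; from C::=λ we get {λ}. So FIRST(C) = {λ, d}.
FIRST(S): from S::=g we get {g}; from S::=A c A d we get {c, g}; from S::=C d we get {d}; from S::=λ we get {λ}. So FIRST(S) = {λ, c, d, g}.
FIRST(C A): take FIRST of each symbol in turn, carrying on past any symbol whose FIRST contains λ; result {λ, d, g}.

{λ, d, g}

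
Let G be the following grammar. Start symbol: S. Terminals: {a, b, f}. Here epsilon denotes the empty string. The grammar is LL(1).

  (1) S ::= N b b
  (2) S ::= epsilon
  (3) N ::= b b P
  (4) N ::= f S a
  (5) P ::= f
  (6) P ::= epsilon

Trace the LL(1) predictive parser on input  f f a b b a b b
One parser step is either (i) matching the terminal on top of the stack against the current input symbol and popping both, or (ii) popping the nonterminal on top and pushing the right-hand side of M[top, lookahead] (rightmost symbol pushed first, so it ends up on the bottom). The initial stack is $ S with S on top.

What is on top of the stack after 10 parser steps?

a

      Stack              Input              Action
   1  $ S                f f a b b a b b $  expand S ::= N b b
   2  $ b b N            f f a b b a b b $  expand N ::= f S a
   3  $ b b a S f        f f a b b a b b $  match f
   4  $ b b a S          f a b b a b b $    expand S ::= N b b
   5  $ b b a b b N      f a b b a b b $    expand N ::= f S a
   6  $ b b a b b a S f  f a b b a b b $    match f
   7  $ b b a b b a S    a b b a b b $      expand S ::= epsilon
   8  $ b b a b b a      a b b a b b $      match a
   9  $ b b a b b        b b a b b $        match b
  10  $ b b a b          b a b b $          match b
Stack after step 10: $ b b a (top = a).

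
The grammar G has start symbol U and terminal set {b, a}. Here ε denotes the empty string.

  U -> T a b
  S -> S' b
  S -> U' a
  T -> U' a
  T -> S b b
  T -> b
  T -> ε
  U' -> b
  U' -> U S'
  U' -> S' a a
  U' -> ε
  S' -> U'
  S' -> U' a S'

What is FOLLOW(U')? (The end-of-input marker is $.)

FIRST(U) = {a, b}  (via T a b)
FIRST(S) = {a, b}  (via S' b, U' a)
FIRST(T) = {ε, a, b}  (via U' a, S b b)
FIRST(U') = {ε, a, b}  (via U S', S' a a)
FIRST(S') = {ε, a, b}  (via U', U' a S')
FOLLOW(U) includes $ since U is the start symbol.
FOLLOW(S): in T->S b b, S is followed by b b with FIRST {b}. Thus FOLLOW(S) = {b}.
FOLLOW(T): in U->T a b, T is followed by a b with FIRST {a}. Thus FOLLOW(T) = {a}.
FOLLOW(U): in U'->U S', U is followed by S' with FIRST {ε, a, b}; in U'->U S', the suffix after U is nullable, so FOLLOW(U) ⊇ FOLLOW(U') = {a, b}. Thus FOLLOW(U) = {$, a, b}.
FOLLOW(U'): in S->U' a, U' is followed by a with FIRST {a}; in T->U' a, U' is followed by a with FIRST {a}; in S'->U', the suffix after U' is empty, so FOLLOW(U') ⊇ FOLLOW(S') = {a, b}; in S'->U' a S', U' is followed by a S' with FIRST {a}. Thus FOLLOW(U') = {a, b}.
FOLLOW(S'): in S->S' b, S' is followed by b with FIRST {b}; in U'->U S', the suffix after S' is empty, so FOLLOW(S') ⊇ FOLLOW(U') = {a, b}; in U'->S' a a, S' is followed by a a with FIRST {a}; in S'->U' a S', the suffix after S' is empty (adds nothing new). Thus FOLLOW(S') = {a, b}.

{a, b}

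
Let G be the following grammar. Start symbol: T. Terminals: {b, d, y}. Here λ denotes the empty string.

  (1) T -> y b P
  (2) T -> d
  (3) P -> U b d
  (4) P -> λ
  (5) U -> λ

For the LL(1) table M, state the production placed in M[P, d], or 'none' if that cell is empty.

none

FIRST(T): from T->y b P we get {y}; from T->d we get {d}. So FIRST(T) = {d, y}.
FIRST(U): from U->λ we get {λ}. So FIRST(U) = {λ}.
FIRST(P): from P->U b d we get {b}; from P->λ we get {λ}. So FIRST(P) = {λ, b}.
FOLLOW(T) includes $ since T is the start symbol.
FOLLOW(T): T appears on no right-hand side. Thus FOLLOW(T) = {$}.
FOLLOW(P): in T->y b P, the suffix after P is empty, so FOLLOW(P) ⊇ FOLLOW(T) = {$}. Thus FOLLOW(P) = {$}.
For P -> U b d: FIRST(U b d) = {b}, so it goes in M[P, t] for t ∈ {b}.
For P -> λ: FIRST(λ) = {λ}, so it goes in M[P, t] for t ∈ {}; since λ ∈ FIRST, also for every t ∈ FOLLOW(P) = {$}.
None of these place a production in M[P, d].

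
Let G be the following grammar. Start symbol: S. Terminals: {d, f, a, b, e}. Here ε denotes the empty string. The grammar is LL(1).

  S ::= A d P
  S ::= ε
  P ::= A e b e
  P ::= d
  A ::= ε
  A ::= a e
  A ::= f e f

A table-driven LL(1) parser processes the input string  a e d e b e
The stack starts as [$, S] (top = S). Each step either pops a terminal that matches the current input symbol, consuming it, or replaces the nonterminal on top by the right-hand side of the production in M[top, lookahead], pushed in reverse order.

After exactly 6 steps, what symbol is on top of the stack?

A

     Stack      Input          Action
  1  $ S        a e d e b e $  expand S ::= A d P
  2  $ P d A    a e d e b e $  expand A ::= a e
  3  $ P d e a  a e d e b e $  match a
  4  $ P d e    e d e b e $    match e
  5  $ P d      d e b e $      match d
  6  $ P        e b e $        expand P ::= A e b e
Stack after step 6: $ e b e A (top = A).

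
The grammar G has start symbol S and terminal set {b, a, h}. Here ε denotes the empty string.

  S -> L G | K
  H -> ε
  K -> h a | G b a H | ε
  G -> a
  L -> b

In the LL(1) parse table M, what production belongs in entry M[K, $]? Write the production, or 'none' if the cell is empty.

K -> ε

FIRST(H) = {ε}
FIRST(G) = {a}
FIRST(L) = {b}
FIRST(K) = {ε, a, h}  (via G b a H)
FIRST(S) = {ε, a, b, h}  (via L G, K)
FOLLOW(S) includes $ since S is the start symbol.
FOLLOW(S): S appears on no right-hand side. Thus FOLLOW(S) = {$}.
FOLLOW(K): in S->K, the suffix after K is empty, so FOLLOW(K) ⊇ FOLLOW(S) = {$}. Thus FOLLOW(K) = {$}.
For K -> h a: FIRST(h a) = {h}, so it goes in M[K, t] for t ∈ {h}.
For K -> G b a H: FIRST(G b a H) = {a}, so it goes in M[K, t] for t ∈ {a}.
For K -> ε: FIRST(ε) = {ε}, so it goes in M[K, t] for t ∈ {}; since ε ∈ FIRST, also for every t ∈ FOLLOW(K) = {$}.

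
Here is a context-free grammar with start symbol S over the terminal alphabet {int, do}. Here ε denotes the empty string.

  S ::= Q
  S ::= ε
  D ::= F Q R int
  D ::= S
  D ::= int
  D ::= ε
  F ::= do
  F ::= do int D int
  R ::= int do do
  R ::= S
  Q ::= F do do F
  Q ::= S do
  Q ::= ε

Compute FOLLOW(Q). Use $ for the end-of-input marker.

FIRST(F): from F::=do we get {do}; from F::=do int D int we get {do}. So FIRST(F) = {do}.
FIRST(S): from S::=Q we get {ε, do}; from S::=ε we get {ε}. So FIRST(S) = {ε, do}.
FIRST(D): from D::=F Q R int we get {do}; from D::=S we get {ε, do}; from D::=int we get {int}; from D::=ε we get {ε}. So FIRST(D) = {ε, do, int}.
FIRST(R): from R::=int do do we get {int}; from R::=S we get {ε, do}. So FIRST(R) = {ε, do, int}.
FIRST(Q): from Q::=F do do F we get {do}; from Q::=S do we get {do}; from Q::=ε we get {ε}. So FIRST(Q) = {ε, do}.
FOLLOW(S) includes $ since S is the start symbol.
FOLLOW(D): in F::=do int D int, D is followed by int with FIRST {int}. Thus FOLLOW(D) = {int}.
FOLLOW(R): in D::=F Q R int, R is followed by int with FIRST {int}. Thus FOLLOW(R) = {int}.
FOLLOW(S): in D::=S, the suffix after S is empty, so FOLLOW(S) ⊇ FOLLOW(D) = {int}; in R::=S, the suffix after S is empty, so FOLLOW(S) ⊇ FOLLOW(R) = {int}; in Q::=S do, S is followed by do with FIRST {do}. Thus FOLLOW(S) = {$, do, int}.
FOLLOW(Q): in S::=Q, the suffix after Q is empty, so FOLLOW(Q) ⊇ FOLLOW(S) = {$, do, int}; in D::=F Q R int, Q is followed by R int with FIRST {do, int}. Thus FOLLOW(Q) = {$, do, int}.
FOLLOW(F): in D::=F Q R int, F is followed by Q R int with FIRST {do, int}; in Q::=F do do F (occurrence 1), F is followed by do do F with FIRST {do}; in Q::=F do do F (occurrence 2), the suffix after F is empty, so FOLLOW(F) ⊇ FOLLOW(Q) = {$, do, int}. Thus FOLLOW(F) = {$, do, int}.

{$, do, int}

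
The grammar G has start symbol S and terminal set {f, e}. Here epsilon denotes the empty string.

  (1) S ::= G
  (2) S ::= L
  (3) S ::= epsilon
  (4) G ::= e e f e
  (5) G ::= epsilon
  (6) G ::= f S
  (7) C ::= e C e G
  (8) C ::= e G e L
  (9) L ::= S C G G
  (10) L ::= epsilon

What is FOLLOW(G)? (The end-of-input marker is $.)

FIRST(G): from G::=e e f e we get {e}; from G::=epsilon we get {epsilon}; from G::=f S we get {f}. So FIRST(G) = {epsilon, e, f}.
FIRST(C): from C::=e C e G we get {e}; from C::=e G e L we get {e}. So FIRST(C) = {e}.
FIRST(S): from S::=G we get {epsilon, e, f}; from S::=L we get {epsilon, e, f}; from S::=epsilon we get {epsilon}. So FIRST(S) = {epsilon, e, f}.
FIRST(L): from L::=S C G G we get {e, f}; from L::=epsilon we get {epsilon}. So FIRST(L) = {epsilon, e, f}.
FOLLOW(S) includes $ since S is the start symbol.
FOLLOW(S): in G::=f S, the suffix after S is empty, so FOLLOW(S) ⊇ FOLLOW(G) = {$, e, f}; in L::=S C G G, S is followed by C G G with FIRST {e}. Thus FOLLOW(S) = {$, e, f}.
FOLLOW(G): in S::=G, the suffix after G is empty, so FOLLOW(G) ⊇ FOLLOW(S) = {$, e, f}; in C::=e C e G, the suffix after G is empty, so FOLLOW(G) ⊇ FOLLOW(C) = {$, e, f}; in C::=e G e L, G is followed by e L with FIRST {e}; in L::=S C G G (occurrence 1), G is followed by G with FIRST {epsilon, e, f}; in L::=S C G G (occurrence 1), the suffix after G is nullable, so FOLLOW(G) ⊇ FOLLOW(L) = {$, e, f}; in L::=S C G G (occurrence 2), the suffix after G is empty, so FOLLOW(G) ⊇ FOLLOW(L) = {$, e, f}. Thus FOLLOW(G) = {$, e, f}.
FOLLOW(C): in C::=e C e G, C is followed by e G with FIRST {e}; in L::=S C G G, C is followed by G G with FIRST {epsilon, e, f}; in L::=S C G G, the suffix after C is nullable, so FOLLOW(C) ⊇ FOLLOW(L) = {$, e, f}. Thus FOLLOW(C) = {$, e, f}.
FOLLOW(L): in S::=L, the suffix after L is empty, so FOLLOW(L) ⊇ FOLLOW(S) = {$, e, f}; in C::=e G e L, the suffix after L is empty, so FOLLOW(L) ⊇ FOLLOW(C) = {$, e, f}. Thus FOLLOW(L) = {$, e, f}.

{$, e, f}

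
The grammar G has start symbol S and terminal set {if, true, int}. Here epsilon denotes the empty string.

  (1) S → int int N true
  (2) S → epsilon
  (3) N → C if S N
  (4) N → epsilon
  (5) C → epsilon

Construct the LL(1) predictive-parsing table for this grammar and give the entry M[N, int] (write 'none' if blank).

FIRST(S) = {epsilon, int}
FIRST(C) = {epsilon}
FIRST(N) = {epsilon, if}  (via C if S N)
FOLLOW(S) includes $ since S is the start symbol.
FOLLOW(N): in S→int int N true, N is followed by true with FIRST {true}; in N→C if S N, the suffix after N is empty (adds nothing new). Thus FOLLOW(N) = {true}.
For N → C if S N: FIRST(C if S N) = {if}, so it goes in M[N, t] for t ∈ {if}.
For N → epsilon: FIRST(epsilon) = {epsilon}, so it goes in M[N, t] for t ∈ {}; since epsilon ∈ FIRST, also for every t ∈ FOLLOW(N) = {true}.
None of these place a production in M[N, int].

none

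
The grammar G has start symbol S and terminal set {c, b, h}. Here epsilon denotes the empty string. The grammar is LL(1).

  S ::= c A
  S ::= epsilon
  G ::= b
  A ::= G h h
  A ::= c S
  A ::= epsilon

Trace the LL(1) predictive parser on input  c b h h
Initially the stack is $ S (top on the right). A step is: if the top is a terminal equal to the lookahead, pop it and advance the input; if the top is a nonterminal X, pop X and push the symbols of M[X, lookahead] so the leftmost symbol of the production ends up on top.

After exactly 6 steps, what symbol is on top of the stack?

step 1: stack=$ S  input=c b h h $  — expand S ::= c A
step 2: stack=$ A c  input=c b h h $  — match c
step 3: stack=$ A  input=b h h $  — expand A ::= G h h
step 4: stack=$ h h G  input=b h h $  — expand G ::= b
step 5: stack=$ h h b  input=b h h $  — match b
step 6: stack=$ h h  input=h h $  — match h
Stack after step 6: $ h (top = h).

h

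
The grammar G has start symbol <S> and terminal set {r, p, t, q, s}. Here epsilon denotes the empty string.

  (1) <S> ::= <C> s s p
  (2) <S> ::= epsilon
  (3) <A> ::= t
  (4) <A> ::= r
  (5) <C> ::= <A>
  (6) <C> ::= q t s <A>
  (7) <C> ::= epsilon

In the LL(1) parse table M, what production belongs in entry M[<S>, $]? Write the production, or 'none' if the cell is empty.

<S> ::= epsilon

FIRST(<A>): from <A>::=t we get {t}; from <A>::=r we get {r}. So FIRST(<A>) = {r, t}.
FIRST(<C>): from <C>::=<A> we get {r, t}; from <C>::=q t s <A> we get {q}; from <C>::=epsilon we get {epsilon}. So FIRST(<C>) = {epsilon, q, r, t}.
FIRST(<S>): from <S>::=<C> s s p we get {q, r, s, t}; from <S>::=epsilon we get {epsilon}. So FIRST(<S>) = {epsilon, q, r, s, t}.
FOLLOW(<S>) includes $ since <S> is the start symbol.
FOLLOW(<S>): <S> appears on no right-hand side. Thus FOLLOW(<S>) = {$}.
For <S> ::= <C> s s p: FIRST(<C> s s p) = {q, r, s, t}, so it goes in M[<S>, t] for t ∈ {q, r, s, t}.
For <S> ::= epsilon: FIRST(epsilon) = {epsilon}, so it goes in M[<S>, t] for t ∈ {}; since epsilon ∈ FIRST, also for every t ∈ FOLLOW(<S>) = {$}.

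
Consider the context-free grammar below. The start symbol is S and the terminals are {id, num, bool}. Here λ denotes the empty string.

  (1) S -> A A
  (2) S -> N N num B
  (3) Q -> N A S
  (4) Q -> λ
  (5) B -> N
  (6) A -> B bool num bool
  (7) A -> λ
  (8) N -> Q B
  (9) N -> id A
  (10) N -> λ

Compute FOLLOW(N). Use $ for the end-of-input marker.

FIRST(S): from S->A A we get {λ, bool, id, num}; from S->N N num B we get {bool, id, num}. So FIRST(S) = {λ, bool, id, num}.
FIRST(Q): from Q->N A S we get {λ, bool, id, num}; from Q->λ we get {λ}. So FIRST(Q) = {λ, bool, id, num}.
FIRST(B): from B->N we get {λ, bool, id, num}. So FIRST(B) = {λ, bool, id, num}.
FIRST(A): from A->B bool num bool we get {bool, id, num}; from A->λ we get {λ}. So FIRST(A) = {λ, bool, id, num}.
FIRST(N): from N->Q B we get {λ, bool, id, num}; from N->id A we get {id}; from N->λ we get {λ}. So FIRST(N) = {λ, bool, id, num}.
FOLLOW(S) includes $ since S is the start symbol.
FOLLOW(S): in Q->N A S, the suffix after S is empty, so FOLLOW(S) ⊇ FOLLOW(Q) = {$, bool, id, num}. Thus FOLLOW(S) = {$, bool, id, num}.
FOLLOW(Q): in N->Q B, Q is followed by B with FIRST {λ, bool, id, num}; in N->Q B, the suffix after Q is nullable, so FOLLOW(Q) ⊇ FOLLOW(N) = {$, bool, id, num}. Thus FOLLOW(Q) = {$, bool, id, num}.
FOLLOW(B): in S->N N num B, the suffix after B is empty, so FOLLOW(B) ⊇ FOLLOW(S) = {$, bool, id, num}; in A->B bool num bool, B is followed by bool num bool with FIRST {bool}; in N->Q B, the suffix after B is empty, so FOLLOW(B) ⊇ FOLLOW(N) = {$, bool, id, num}. Thus FOLLOW(B) = {$, bool, id, num}.
FOLLOW(N): in S->N N num B (occurrence 1), N is followed by N num B with FIRST {bool, id, num}; in S->N N num B (occurrence 2), N is followed by num B with FIRST {num}; in Q->N A S, N is followed by A S with FIRST {λ, bool, id, num}; in Q->N A S, the suffix after N is nullable, so FOLLOW(N) ⊇ FOLLOW(Q) = {$, bool, id, num}; in B->N, the suffix after N is empty, so FOLLOW(N) ⊇ FOLLOW(B) = {$, bool, id, num}. Thus FOLLOW(N) = {$, bool, id, num}.
FOLLOW(A): in S->A A (occurrence 1), A is followed by A with FIRST {λ, bool, id, num}; in S->A A (occurrence 1), the suffix after A is nullable, so FOLLOW(A) ⊇ FOLLOW(S) = {$, bool, id, num}; in S->A A (occurrence 2), the suffix after A is empty, so FOLLOW(A) ⊇ FOLLOW(S) = {$, bool, id, num}; in Q->N A S, A is followed by S with FIRST {λ, bool, id, num}; in Q->N A S, the suffix after A is nullable, so FOLLOW(A) ⊇ FOLLOW(Q) = {$, bool, id, num}; in N->id A, the suffix after A is empty, so FOLLOW(A) ⊇ FOLLOW(N) = {$, bool, id, num}. Thus FOLLOW(A) = {$, bool, id, num}.

{$, bool, id, num}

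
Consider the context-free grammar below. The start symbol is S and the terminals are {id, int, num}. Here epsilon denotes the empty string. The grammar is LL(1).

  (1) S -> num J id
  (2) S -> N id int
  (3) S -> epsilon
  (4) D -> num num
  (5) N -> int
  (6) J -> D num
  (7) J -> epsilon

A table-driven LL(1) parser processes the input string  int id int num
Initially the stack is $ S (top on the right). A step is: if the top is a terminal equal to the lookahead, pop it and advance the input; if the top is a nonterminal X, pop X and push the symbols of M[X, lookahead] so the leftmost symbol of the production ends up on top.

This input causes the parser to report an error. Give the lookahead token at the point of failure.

     Stack         Input             Action
  1  $ S           int id int num $  expand S -> N id int
  2  $ int id N    int id int num $  expand N -> int
  3  $ int id int  int id int num $  match int
  4  $ int id      id int num $      match id
  5  $ int         int num $         match int
  6  $             num $             error: stack empty but input remains

num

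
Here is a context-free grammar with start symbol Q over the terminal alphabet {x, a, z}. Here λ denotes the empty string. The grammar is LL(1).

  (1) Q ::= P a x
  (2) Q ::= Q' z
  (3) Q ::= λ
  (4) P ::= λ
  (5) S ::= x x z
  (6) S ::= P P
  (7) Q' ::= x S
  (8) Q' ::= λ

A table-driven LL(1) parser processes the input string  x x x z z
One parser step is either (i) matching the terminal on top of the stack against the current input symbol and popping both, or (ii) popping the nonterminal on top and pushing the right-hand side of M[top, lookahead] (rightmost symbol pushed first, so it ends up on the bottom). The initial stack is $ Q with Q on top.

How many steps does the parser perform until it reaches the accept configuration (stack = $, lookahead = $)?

     Stack      Input        Action
  1  $ Q        x x x z z $  expand Q ::= Q' z
  2  $ z Q'     x x x z z $  expand Q' ::= x S
  3  $ z S x    x x x z z $  match x
  4  $ z S      x x z z $    expand S ::= x x z
  5  $ z z x x  x x z z $    match x
  6  $ z z x    x z z $      match x
  7  $ z z      z z $        match z
  8  $ z        z $          match z
Accept reached after 8 steps.

8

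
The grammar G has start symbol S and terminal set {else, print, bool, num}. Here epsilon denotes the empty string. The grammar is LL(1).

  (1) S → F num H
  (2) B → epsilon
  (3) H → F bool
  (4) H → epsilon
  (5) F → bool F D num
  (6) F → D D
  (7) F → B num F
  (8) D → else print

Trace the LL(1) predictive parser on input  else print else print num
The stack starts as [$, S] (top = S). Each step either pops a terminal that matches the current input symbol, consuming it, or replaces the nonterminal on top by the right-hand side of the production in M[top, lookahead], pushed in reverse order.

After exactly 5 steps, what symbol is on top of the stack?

step 1: stack=$ S  input=else print else print num $  — expand S → F num H
step 2: stack=$ H num F  input=else print else print num $  — expand F → D D
step 3: stack=$ H num D D  input=else print else print num $  — expand D → else print
step 4: stack=$ H num D print else  input=else print else print num $  — match else
step 5: stack=$ H num D print  input=print else print num $  — match print
Stack after step 5: $ H num D (top = D).

D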